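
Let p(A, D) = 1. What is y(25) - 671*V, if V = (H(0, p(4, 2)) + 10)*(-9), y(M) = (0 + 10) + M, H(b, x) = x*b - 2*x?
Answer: 48347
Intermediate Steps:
H(b, x) = -2*x + b*x (H(b, x) = b*x - 2*x = -2*x + b*x)
y(M) = 10 + M
V = -72 (V = (1*(-2 + 0) + 10)*(-9) = (1*(-2) + 10)*(-9) = (-2 + 10)*(-9) = 8*(-9) = -72)
y(25) - 671*V = (10 + 25) - 671*(-72) = 35 + 48312 = 48347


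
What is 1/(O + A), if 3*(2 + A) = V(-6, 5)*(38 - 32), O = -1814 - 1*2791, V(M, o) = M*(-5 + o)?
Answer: -1/4607 ≈ -0.00021706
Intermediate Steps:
O = -4605 (O = -1814 - 2791 = -4605)
A = -2 (A = -2 + ((-6*(-5 + 5))*(38 - 32))/3 = -2 + (-6*0*6)/3 = -2 + (0*6)/3 = -2 + (⅓)*0 = -2 + 0 = -2)
1/(O + A) = 1/(-4605 - 2) = 1/(-4607) = -1/4607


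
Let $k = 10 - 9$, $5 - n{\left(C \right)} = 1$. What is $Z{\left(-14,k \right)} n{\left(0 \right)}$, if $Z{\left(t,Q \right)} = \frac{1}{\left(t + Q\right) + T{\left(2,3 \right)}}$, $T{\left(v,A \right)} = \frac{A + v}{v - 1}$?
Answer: $- \frac{1}{2} \approx -0.5$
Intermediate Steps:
$n{\left(C \right)} = 4$ ($n{\left(C \right)} = 5 - 1 = 4$)
$T{\left(v,A \right)} = \frac{A + v}{-1 + v}$
$k = 1$
$Z{\left(t,Q \right)} = \frac{1}{5 + Q + t}$ ($Z{\left(t,Q \right)} = \frac{1}{\left(t + Q\right) + \frac{3 + 2}{-1 + 2}} = \frac{1}{\left(Q + t\right) + 1^{-1} \cdot 5} = \frac{1}{\left(Q + t\right) + 1 \cdot 5} = \frac{1}{\left(Q + t\right) + 5} = \frac{1}{5 + Q + t}$)
$Z{\left(-14,k \right)} n{\left(0 \right)} = \frac{1}{5 + 1 - 14} \cdot 4 = \frac{1}{-8} \cdot 4 = \left(- \frac{1}{8}\right) 4 = - \frac{1}{2}$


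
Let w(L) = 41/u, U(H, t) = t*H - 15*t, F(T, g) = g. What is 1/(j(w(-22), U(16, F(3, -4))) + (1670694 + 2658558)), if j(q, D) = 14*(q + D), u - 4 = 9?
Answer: 13/56280122 ≈ 2.3099e-7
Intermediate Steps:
u = 13 (u = 4 + 9 = 13)
U(H, t) = -15*t + H*t (U(H, t) = H*t - 15*t = -15*t + H*t)
w(L) = 41/13
j(q, D) = 14*D + 14*q (j(q, D) = 14*(D + q) = 14*D + 14*q)
1/(j(w(-22), U(16, F(3, -4))) + (1670694 + 2658558)) = 1/((14*(-4*(-15 + 16)) + 14*(41/13)) + (1670694 + 2658558)) = 1/((14*(-4*1) + 574/13) + 4329252) = 1/((14*(-4) + 574/13) + 4329252) = 1/((-56 + 574/13) + 4329252) = 1/(-154/13 + 4329252) = 1/(56280122/13) = 13/56280122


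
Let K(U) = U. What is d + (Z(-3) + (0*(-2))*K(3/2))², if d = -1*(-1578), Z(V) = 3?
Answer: 1587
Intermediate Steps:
d = 1578
d + (Z(-3) + (0*(-2))*K(3/2))² = 1578 + (3 + (0*(-2))*(3/2))² = 1578 + (3 + 0*(3*(½)))² = 1578 + (3 + 0*(3/2))² = 1578 + (3 + 0)² = 1578 + 3² = 1578 + 9 = 1587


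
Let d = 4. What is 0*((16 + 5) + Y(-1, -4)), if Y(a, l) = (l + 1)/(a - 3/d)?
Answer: 0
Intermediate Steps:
Y(a, l) = (1 + l)/(-3/4 + a) (Y(a, l) = (l + 1)/(a - 3/4) = (1 + l)/(a - 3*1/4) = (1 + l)/(a - 3/4) = (1 + l)/(-3/4 + a))
0*((16 + 5) + Y(-1, -4)) = 0*((16 + 5) + 4*(1 - 4)/(-3 + 4*(-1))) = 0*(21 + 4*(-3)/(-3 - 4)) = 0*(21 + 4*(-3)/(-7)) = 0*(21 + 4*(-1/7)*(-3)) = 0*(21 + 12/7) = 0*(159/7) = 0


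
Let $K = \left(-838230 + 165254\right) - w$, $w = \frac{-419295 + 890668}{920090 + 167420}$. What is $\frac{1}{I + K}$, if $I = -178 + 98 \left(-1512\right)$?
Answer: $- \frac{1087510}{893205059673} \approx -1.2175 \cdot 10^{-6}$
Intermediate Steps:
$w = \frac{471373}{1087510} \approx 0.43344$
$K = - \frac{731868601133}{1087510}$ ($K = \left(-838230 + 165254\right) - \frac{471373}{1087510} = -672976 - \frac{471373}{1087510} = - \frac{731868601133}{1087510} \approx -6.7298 \cdot 10^{5}$)
$I = -148354$ ($I = -178 - 148176 = -148354$)
$\frac{1}{I + K} = \frac{1}{-148354 - \frac{731868601133}{1087510}} = \frac{1}{- \frac{893205059673}{1087510}} = - \frac{1087510}{893205059673}$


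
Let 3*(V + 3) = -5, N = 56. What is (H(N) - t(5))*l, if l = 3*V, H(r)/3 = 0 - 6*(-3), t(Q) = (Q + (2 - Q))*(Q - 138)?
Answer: -4480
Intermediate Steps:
t(Q) = -276 + 2*Q (t(Q) = 2*(-138 + Q) = -276 + 2*Q)
H(r) = 54 (H(r) = 3*(0 - 6*(-3)) = 3*(0 + 18) = 3*18 = 54)
V = -14/3 (V = -3 + (⅓)*(-5) = -3 - 5/3 = -14/3 ≈ -4.6667)
l = -14 (l = 3*(-14/3) = -14)
(H(N) - t(5))*l = (54 - (-276 + 2*5))*(-14) = (54 - (-276 + 10))*(-14) = (54 - 1*(-266))*(-14) = (54 + 266)*(-14) = 320*(-14) = -4480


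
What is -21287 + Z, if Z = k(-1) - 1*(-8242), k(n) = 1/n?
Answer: -13046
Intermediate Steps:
Z = 8241 (Z = 1/(-1) - 1*(-8242) = -1 + 8242 = 8241)
-21287 + Z = -21287 + 8241 = -13046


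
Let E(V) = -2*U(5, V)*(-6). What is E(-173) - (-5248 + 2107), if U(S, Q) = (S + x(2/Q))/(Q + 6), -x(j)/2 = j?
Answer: 90736203/28891 ≈ 3140.6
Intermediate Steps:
x(j) = -2*j
U(S, Q) = (S - 4/Q)/(6 + Q) (U(S, Q) = (S - 4/Q)/(Q + 6) = (S - 4/Q)/(6 + Q))
E(V) = 12*(-4 + 5*V)/(V*(6 + V)) (E(V) = -2*(-4 + V*5)/(V*(6 + V))*(-6) = -2*(-4 + 5*V)/(V*(6 + V))*(-6) = 12*(-4 + 5*V)/(V*(6 + V)))
E(-173) - (-5248 + 2107) = 12*(-4 + 5*(-173))/(-173*(6 - 173)) - (-5248 + 2107) = 12*(-1/173)*(-4 - 865)/(-167) - 1*(-3141) = 12*(-1/173)*(-1/167)*(-869) + 3141 = -10428/28891 + 3141 = 90736203/28891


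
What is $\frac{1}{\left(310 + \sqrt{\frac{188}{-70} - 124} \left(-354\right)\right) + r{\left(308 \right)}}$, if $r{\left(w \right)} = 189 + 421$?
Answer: $\frac{4025}{73159393} + \frac{177 i \sqrt{155190}}{292637572} \approx 5.5017 \cdot 10^{-5} + 0.00023827 i$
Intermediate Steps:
$r{\left(w \right)} = 610$
$\frac{1}{\left(310 + \sqrt{\frac{188}{-70} - 124} \left(-354\right)\right) + r{\left(308 \right)}} = \frac{1}{\left(310 + \sqrt{\frac{188}{-70} - 124} \left(-354\right)\right) + 610} = \frac{1}{\left(310 + \sqrt{188 \left(- \frac{1}{70}\right) - 124} \left(-354\right)\right) + 610} = \frac{1}{\left(310 + \sqrt{- \frac{94}{35} - 124} \left(-354\right)\right) + 610} = \frac{1}{\left(310 + \sqrt{- \frac{4434}{35}} \left(-354\right)\right) + 610} = \frac{1}{\left(310 + \frac{i \sqrt{155190}}{35} \left(-354\right)\right) + 610} = \frac{1}{\left(310 - \frac{354 i \sqrt{155190}}{35}\right) + 610} = \frac{1}{920 - \frac{354 i \sqrt{155190}}{35}}$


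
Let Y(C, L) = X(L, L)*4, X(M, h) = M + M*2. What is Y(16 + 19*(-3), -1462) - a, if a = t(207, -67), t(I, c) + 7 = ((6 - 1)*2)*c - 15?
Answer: -16852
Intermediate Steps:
X(M, h) = 3*M (X(M, h) = M + 2*M = 3*M)
Y(C, L) = 12*L (Y(C, L) = (3*L)*4 = 12*L)
t(I, c) = -22 + 10*c (t(I, c) = -7 + (((6 - 1)*2)*c - 15) = -7 + ((5*2)*c - 15) = -7 + (10*c - 15) = -7 + (-15 + 10*c) = -22 + 10*c)
a = -692 (a = -22 + 10*(-67) = -22 - 670 = -692)
Y(16 + 19*(-3), -1462) - a = 12*(-1462) - 1*(-692) = -17544 + 692 = -16852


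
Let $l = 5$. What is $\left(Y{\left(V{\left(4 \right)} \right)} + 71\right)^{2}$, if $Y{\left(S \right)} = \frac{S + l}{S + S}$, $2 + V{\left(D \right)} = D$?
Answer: $\frac{84681}{16} \approx 5292.6$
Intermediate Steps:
$V{\left(D \right)} = -2 + D$
$Y{\left(S \right)} = \frac{5 + S}{2 S}$ ($Y{\left(S \right)} = \frac{S + 5}{S + S} = \frac{5 + S}{2 S}$)
$\left(Y{\left(V{\left(4 \right)} \right)} + 71\right)^{2} = \left(\frac{5 + \left(-2 + 4\right)}{2 \left(-2 + 4\right)} + 71\right)^{2} = \left(\frac{5 + 2}{2 \cdot 2} + 71\right)^{2} = \left(\frac{1}{2} \cdot \frac{1}{2} \cdot 7 + 71\right)^{2} = \left(\frac{7}{4} + 71\right)^{2} = \left(\frac{291}{4}\right)^{2} = \frac{84681}{16}$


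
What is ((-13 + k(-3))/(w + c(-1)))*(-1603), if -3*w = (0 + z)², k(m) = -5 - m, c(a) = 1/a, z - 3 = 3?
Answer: -24045/13 ≈ -1849.6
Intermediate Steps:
z = 6 (z = 3 + 3 = 6)
w = -12 (w = -(0 + 6)²/3 = -⅓*6² = -⅓*36 = -12)
((-13 + k(-3))/(w + c(-1)))*(-1603) = ((-13 + (-5 - 1*(-3)))/(-12 + 1/(-1)))*(-1603) = ((-13 + (-5 + 3))/(-12 - 1))*(-1603) = ((-13 - 2)/(-13))*(-1603) = -15*(-1/13)*(-1603) = (15/13)*(-1603) = -24045/13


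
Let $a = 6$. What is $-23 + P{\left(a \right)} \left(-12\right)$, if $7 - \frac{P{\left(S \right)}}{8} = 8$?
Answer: $73$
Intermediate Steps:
$P{\left(S \right)} = -8$ ($P{\left(S \right)} = 56 - 64 = -8$)
$-23 + P{\left(a \right)} \left(-12\right) = -23 - -96 = -23 + 96 = 73$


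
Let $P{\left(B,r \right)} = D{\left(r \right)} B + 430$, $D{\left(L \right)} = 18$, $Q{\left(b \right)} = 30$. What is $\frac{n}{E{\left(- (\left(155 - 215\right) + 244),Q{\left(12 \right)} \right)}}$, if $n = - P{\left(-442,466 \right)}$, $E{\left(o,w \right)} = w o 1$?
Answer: $- \frac{3763}{2760} \approx -1.3634$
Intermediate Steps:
$E{\left(o,w \right)} = o w$ ($E{\left(o,w \right)} = o w 1 = o w$)
$P{\left(B,r \right)} = 430 + 18 B$ ($P{\left(B,r \right)} = 18 B + 430 = 430 + 18 B$)
$n = 7526$ ($n = - (430 + 18 \left(-442\right)) = - (430 - 7956) = \left(-1\right) \left(-7526\right) = 7526$)
$\frac{n}{E{\left(- (\left(155 - 215\right) + 244),Q{\left(12 \right)} \right)}} = \frac{7526}{- (\left(155 - 215\right) + 244) 30} = \frac{7526}{- (-60 + 244) 30} = \frac{7526}{\left(-1\right) 184 \cdot 30} = \frac{7526}{\left(-184\right) 30} = \frac{7526}{-5520} = 7526 \left(- \frac{1}{5520}\right) = - \frac{3763}{2760}$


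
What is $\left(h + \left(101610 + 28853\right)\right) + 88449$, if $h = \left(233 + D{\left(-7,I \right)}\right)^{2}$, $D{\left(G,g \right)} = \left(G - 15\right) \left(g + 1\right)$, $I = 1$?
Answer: $254633$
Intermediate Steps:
$D{\left(G,g \right)} = \left(1 + g\right) \left(-15 + G\right)$ ($D{\left(G,g \right)} = \left(-15 + G\right) \left(1 + g\right) = \left(1 + g\right) \left(-15 + G\right)$)
$h = 35721$ ($h = \left(233 - 44\right)^{2} = 189^{2} = 35721$)
$\left(h + \left(101610 + 28853\right)\right) + 88449 = \left(35721 + \left(101610 + 28853\right)\right) + 88449 = \left(35721 + 130463\right) + 88449 = 166184 + 88449 = 254633$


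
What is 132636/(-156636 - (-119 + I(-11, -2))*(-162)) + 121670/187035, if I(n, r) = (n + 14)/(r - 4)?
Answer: -25142686/243831295 ≈ -0.10312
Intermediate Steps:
I(n, r) = (14 + n)/(-4 + r)
132636/(-156636 - (-119 + I(-11, -2))*(-162)) + 121670/187035 = 132636/(-156636 - (-119 + (14 - 11)/(-4 - 2))*(-162)) + 121670/187035 = 132636/(-156636 - (-119 + 3/(-6))*(-162)) + 121670*(1/187035) = 132636/(-156636 - (-119 - ⅙*3)*(-162)) + 24334/37407 = 132636/(-156636 - (-119 - ½)*(-162)) + 24334/37407 = 132636/(-156636 - (-239)*(-162)/2) + 24334/37407 = 132636/(-156636 - 1*19359) + 24334/37407 = 132636/(-156636 - 19359) + 24334/37407 = 132636/(-175995) + 24334/37407 = 132636*(-1/175995) + 24334/37407 = -44212/58665 + 24334/37407 = -25142686/243831295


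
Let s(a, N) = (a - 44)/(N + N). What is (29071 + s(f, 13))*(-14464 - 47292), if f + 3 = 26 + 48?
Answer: -23339846494/13 ≈ -1.7954e+9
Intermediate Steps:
f = 71 (f = -3 + (26 + 48) = -3 + 74 = 71)
s(a, N) = (-44 + a)/(2*N) (s(a, N) = (-44 + a)/((2*N)) = (-44 + a)*(1/(2*N)) = (-44 + a)/(2*N))
(29071 + s(f, 13))*(-14464 - 47292) = (29071 + (1/2)*(-44 + 71)/13)*(-14464 - 47292) = (29071 + (1/2)*(1/13)*27)*(-61756) = (29071 + 27/26)*(-61756) = (755873/26)*(-61756) = -23339846494/13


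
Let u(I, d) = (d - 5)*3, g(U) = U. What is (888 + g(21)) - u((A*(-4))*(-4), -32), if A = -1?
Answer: 1020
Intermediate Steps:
u(I, d) = -15 + 3*d (u(I, d) = (-5 + d)*3 = -15 + 3*d)
(888 + g(21)) - u((A*(-4))*(-4), -32) = (888 + 21) - (-15 + 3*(-32)) = 909 - (-15 - 96) = 909 - 1*(-111) = 909 + 111 = 1020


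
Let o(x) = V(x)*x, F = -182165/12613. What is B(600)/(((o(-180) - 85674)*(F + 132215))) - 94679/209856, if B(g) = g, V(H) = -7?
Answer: -24678918064239377/54700814458320448 ≈ -0.45116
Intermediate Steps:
F = -182165/12613 (F = -182165*1/12613 = -182165/12613 ≈ -14.443)
o(x) = -7*x
B(600)/(((o(-180) - 85674)*(F + 132215))) - 94679/209856 = 600/(((-7*(-180) - 85674)*(-182165/12613 + 132215))) - 94679/209856 = 600/(((1260 - 85674)*(1667445630/12613))) - 94679*1/209856 = 600/((-84414*1667445630/12613)) - 94679/209856 = 600/(-140755755410820/12613) - 94679/209856 = 600*(-12613/140755755410820) - 94679/209856 = -126130/2345929256847 - 94679/209856 = -24678918064239377/54700814458320448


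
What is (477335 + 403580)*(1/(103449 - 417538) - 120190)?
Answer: -33254855658253565/314089 ≈ -1.0588e+11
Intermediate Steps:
(477335 + 403580)*(1/(103449 - 417538) - 120190) = 880915*(1/(-314089) - 120190) = 880915*(-1/314089 - 120190) = 880915*(-37750356911/314089) = -33254855658253565/314089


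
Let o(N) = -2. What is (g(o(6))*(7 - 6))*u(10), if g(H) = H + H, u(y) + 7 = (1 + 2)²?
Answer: -8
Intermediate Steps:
u(y) = 2 (u(y) = -7 + (1 + 2)² = -7 + 3² = -7 + 9 = 2)
g(H) = 2*H
(g(o(6))*(7 - 6))*u(10) = ((2*(-2))*(7 - 6))*2 = -4*1*2 = -4*2 = -8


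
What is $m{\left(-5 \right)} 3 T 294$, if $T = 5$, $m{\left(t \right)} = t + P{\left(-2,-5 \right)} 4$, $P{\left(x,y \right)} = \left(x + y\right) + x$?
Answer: $-180810$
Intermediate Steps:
$P{\left(x,y \right)} = y + 2 x$
$m{\left(t \right)} = -36 + t$ ($m{\left(t \right)} = t + \left(-5 + 2 \left(-2\right)\right) 4 = t + \left(-5 - 4\right) 4 = t - 36 = -36 + t$)
$m{\left(-5 \right)} 3 T 294 = \left(-36 - 5\right) 3 \cdot 5 \cdot 294 = \left(-41\right) 3 \cdot 5 \cdot 294 = \left(-123\right) 5 \cdot 294 = \left(-615\right) 294 = -180810$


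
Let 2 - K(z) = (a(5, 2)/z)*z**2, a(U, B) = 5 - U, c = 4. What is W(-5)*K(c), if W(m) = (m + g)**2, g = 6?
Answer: 2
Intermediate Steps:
W(m) = (6 + m)**2 (W(m) = (m + 6)**2 = (6 + m)**2)
K(z) = 2 (K(z) = 2 - (5 - 1*5)/z*z**2 = 2 - (5 - 5)/z*z**2 = 2 - 0/z*z**2 = 2 - 0*z**2 = 2 - 1*0 = 2 + 0 = 2)
W(-5)*K(c) = (6 - 5)**2*2 = 1**2*2 = 1*2 = 2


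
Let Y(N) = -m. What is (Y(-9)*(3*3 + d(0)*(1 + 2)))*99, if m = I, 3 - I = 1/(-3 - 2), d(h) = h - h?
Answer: -14256/5 ≈ -2851.2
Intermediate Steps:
d(h) = 0
I = 16/5 (I = 3 - 1/(-3 - 2) = 3 - 1/(-5) = 3 - 1*(-⅕) = 3 + ⅕ = 16/5 ≈ 3.2000)
m = 16/5 ≈ 3.2000
Y(N) = -16/5 (Y(N) = -1*16/5 = -16/5)
(Y(-9)*(3*3 + d(0)*(1 + 2)))*99 = -16*(3*3 + 0*(1 + 2))/5*99 = -16*(9 + 0*3)/5*99 = -16*(9 + 0)/5*99 = -16/5*9*99 = -144/5*99 = -14256/5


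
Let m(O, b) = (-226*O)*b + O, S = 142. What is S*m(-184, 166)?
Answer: 980191920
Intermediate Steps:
m(O, b) = O - 226*O*b (m(O, b) = -226*O*b + O = O - 226*O*b)
S*m(-184, 166) = 142*(-184*(1 - 226*166)) = 142*(-184*(1 - 37516)) = 142*(-184*(-37515)) = 142*6902760 = 980191920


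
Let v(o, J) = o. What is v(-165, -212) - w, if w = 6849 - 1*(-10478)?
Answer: -17492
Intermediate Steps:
w = 17327 (w = 6849 + 10478 = 17327)
v(-165, -212) - w = -165 - 1*17327 = -165 - 17327 = -17492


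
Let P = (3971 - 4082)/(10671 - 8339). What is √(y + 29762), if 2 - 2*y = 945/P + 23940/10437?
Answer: √13420914612483/18389 ≈ 199.22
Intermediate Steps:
P = -111/2332 ≈ -0.047599
y = 182540429/18389 (y = 1 - (945/(-111/2332) + 23940/10437)/2 = 1 - (945*(-2332/111) + 23940*(1/10437))/2 = 1 - (-734580/37 + 1140/497)/2 = 1 - ½*(-365044080/18389) = 1 + 182522040/18389 = 182540429/18389 ≈ 9926.6)
√(y + 29762) = √(182540429/18389 + 29762) = √(729833847/18389) = √13420914612483/18389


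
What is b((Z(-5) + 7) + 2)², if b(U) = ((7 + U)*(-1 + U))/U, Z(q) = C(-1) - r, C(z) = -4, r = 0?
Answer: 2304/25 ≈ 92.160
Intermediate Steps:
Z(q) = -4 (Z(q) = -4 - 1*0 = -4 + 0 = -4)
b(U) = (-1 + U)*(7 + U)/U (b(U) = ((-1 + U)*(7 + U))/U = (-1 + U)*(7 + U)/U)
b((Z(-5) + 7) + 2)² = (6 + ((-4 + 7) + 2) - 7/((-4 + 7) + 2))² = (6 + (3 + 2) - 7/(3 + 2))² = (6 + 5 - 7/5)² = (48/5)² = 2304/25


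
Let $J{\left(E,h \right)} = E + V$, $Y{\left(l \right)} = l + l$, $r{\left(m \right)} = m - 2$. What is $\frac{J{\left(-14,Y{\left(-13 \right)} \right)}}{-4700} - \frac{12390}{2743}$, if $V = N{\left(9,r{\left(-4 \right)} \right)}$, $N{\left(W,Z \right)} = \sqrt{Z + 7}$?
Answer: $- \frac{58197341}{12892100} \approx -4.5142$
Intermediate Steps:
$r{\left(m \right)} = -2 + m$
$N{\left(W,Z \right)} = \sqrt{7 + Z}$
$V = 1$ ($V = \sqrt{7 - 6} = \sqrt{1} = 1$)
$Y{\left(l \right)} = 2 l$
$J{\left(E,h \right)} = 1 + E$ ($J{\left(E,h \right)} = E + 1 = 1 + E$)
$\frac{J{\left(-14,Y{\left(-13 \right)} \right)}}{-4700} - \frac{12390}{2743} = \frac{1 - 14}{-4700} - \frac{12390}{2743} = \left(-13\right) \left(- \frac{1}{4700}\right) - \frac{12390}{2743} = \frac{13}{4700} - \frac{12390}{2743} = - \frac{58197341}{12892100}$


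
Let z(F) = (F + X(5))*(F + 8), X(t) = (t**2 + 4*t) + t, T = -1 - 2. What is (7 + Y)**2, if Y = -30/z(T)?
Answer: 104329/2209 ≈ 47.229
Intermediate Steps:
T = -3
X(t) = t**2 + 5*t
z(F) = (8 + F)*(50 + F) (z(F) = (F + 5*(5 + 5))*(F + 8) = (F + 5*10)*(8 + F) = (F + 50)*(8 + F) = (50 + F)*(8 + F) = (8 + F)*(50 + F))
Y = -6/47 (Y = -30/(400 + (-3)**2 + 58*(-3)) = -30/(400 + 9 - 174) = -30/235 = -30*1/235 = -6/47 ≈ -0.12766)
(7 + Y)**2 = (7 - 6/47)**2 = (323/47)**2 = 104329/2209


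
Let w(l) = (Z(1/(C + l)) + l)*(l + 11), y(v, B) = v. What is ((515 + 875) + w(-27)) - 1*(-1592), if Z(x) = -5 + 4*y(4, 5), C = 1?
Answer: 3238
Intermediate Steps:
Z(x) = 11 (Z(x) = -5 + 4*4 = -5 + 16 = 11)
w(l) = (11 + l)**2 (w(l) = (11 + l)*(l + 11) = (11 + l)*(11 + l) = (11 + l)**2)
((515 + 875) + w(-27)) - 1*(-1592) = ((515 + 875) + (121 + (-27)**2 + 22*(-27))) - 1*(-1592) = (1390 + (121 + 729 - 594)) + 1592 = (1390 + 256) + 1592 = 1646 + 1592 = 3238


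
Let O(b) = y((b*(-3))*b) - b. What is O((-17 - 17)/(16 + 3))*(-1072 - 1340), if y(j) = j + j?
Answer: 15171480/361 ≈ 42026.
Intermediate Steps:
y(j) = 2*j
O(b) = -b - 6*b**2 (O(b) = 2*((b*(-3))*b) - b = 2*((-3*b)*b) - b = 2*(-3*b**2) - b = -6*b**2 - b = -b - 6*b**2)
O((-17 - 17)/(16 + 3))*(-1072 - 1340) = (((-17 - 17)/(16 + 3))*(-1 - 6*(-17 - 17)/(16 + 3)))*(-1072 - 1340) = ((-34/19)*(-1 - (-204)/19))*(-2412) = ((-34*1/19)*(-1 - (-204)/19))*(-2412) = -34*(-1 - 6*(-34/19))/19*(-2412) = -34*(-1 + 204/19)/19*(-2412) = -34/19*185/19*(-2412) = -6290/361*(-2412) = 15171480/361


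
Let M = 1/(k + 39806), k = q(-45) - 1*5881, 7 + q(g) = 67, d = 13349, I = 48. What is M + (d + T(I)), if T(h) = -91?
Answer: 450573131/33985 ≈ 13258.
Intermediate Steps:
q(g) = 60 (q(g) = -7 + 67 = 60)
k = -5821 (k = 60 - 1*5881 = 60 - 5881 = -5821)
M = 1/33985 (M = 1/(-5821 + 39806) = 1/33985 ≈ 2.9425e-5)
M + (d + T(I)) = 1/33985 + (13349 - 91) = 1/33985 + 13258 = 450573131/33985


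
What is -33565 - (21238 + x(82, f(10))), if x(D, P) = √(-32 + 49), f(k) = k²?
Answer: -54803 - √17 ≈ -54807.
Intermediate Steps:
x(D, P) = √17
-33565 - (21238 + x(82, f(10))) = -33565 - (21238 + √17) = -33565 + (-21238 - √17) = -54803 - √17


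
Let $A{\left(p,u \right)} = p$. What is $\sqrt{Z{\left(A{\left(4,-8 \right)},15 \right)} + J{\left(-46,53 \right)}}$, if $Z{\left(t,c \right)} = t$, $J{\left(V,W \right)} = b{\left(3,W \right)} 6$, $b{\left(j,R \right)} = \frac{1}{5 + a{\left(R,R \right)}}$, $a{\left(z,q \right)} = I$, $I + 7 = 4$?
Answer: $\sqrt{7} \approx 2.6458$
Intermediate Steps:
$I = -3$ ($I = -7 + 4 = -3$)
$a{\left(z,q \right)} = -3$
$b{\left(j,R \right)} = \frac{1}{2}$ ($b{\left(j,R \right)} = \frac{1}{5 - 3} = \frac{1}{2}$)
$J{\left(V,W \right)} = 3$ ($J{\left(V,W \right)} = \frac{1}{2} \cdot 6 = 3$)
$\sqrt{Z{\left(A{\left(4,-8 \right)},15 \right)} + J{\left(-46,53 \right)}} = \sqrt{4 + 3} = \sqrt{7}$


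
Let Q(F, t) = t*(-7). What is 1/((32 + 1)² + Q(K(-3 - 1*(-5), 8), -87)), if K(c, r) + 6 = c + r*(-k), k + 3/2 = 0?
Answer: 1/1698 ≈ 0.00058893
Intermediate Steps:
k = -3/2 (k = -3/2 + 0 = -3/2 ≈ -1.5000)
K(c, r) = -6 + c + 3*r/2 (K(c, r) = -6 + (c + r*(-1*(-3/2))) = -6 + (c + r*(3/2)) = -6 + (c + 3*r/2) = -6 + c + 3*r/2)
Q(F, t) = -7*t
1/((32 + 1)² + Q(K(-3 - 1*(-5), 8), -87)) = 1/((32 + 1)² - 7*(-87)) = 1/(33² + 609) = 1/(1089 + 609) = 1/1698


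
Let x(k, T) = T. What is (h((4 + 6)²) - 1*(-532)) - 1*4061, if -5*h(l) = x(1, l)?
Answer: -3549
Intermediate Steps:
h(l) = -l/5
(h((4 + 6)²) - 1*(-532)) - 1*4061 = (-(4 + 6)²/5 - 1*(-532)) - 1*4061 = (-⅕*10² + 532) - 4061 = (-⅕*100 + 532) - 4061 = (-20 + 532) - 4061 = 512 - 4061 = -3549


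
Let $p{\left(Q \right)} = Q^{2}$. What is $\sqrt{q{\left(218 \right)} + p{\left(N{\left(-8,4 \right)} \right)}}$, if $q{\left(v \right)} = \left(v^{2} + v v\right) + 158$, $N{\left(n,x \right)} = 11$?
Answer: $\sqrt{95327} \approx 308.75$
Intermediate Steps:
$q{\left(v \right)} = 158 + 2 v^{2}$ ($q{\left(v \right)} = \left(v^{2} + v^{2}\right) + 158 = 2 v^{2} + 158 = 158 + 2 v^{2}$)
$\sqrt{q{\left(218 \right)} + p{\left(N{\left(-8,4 \right)} \right)}} = \sqrt{\left(158 + 2 \cdot 218^{2}\right) + 11^{2}} = \sqrt{\left(158 + 2 \cdot 47524\right) + 121} = \sqrt{\left(158 + 95048\right) + 121} = \sqrt{95206 + 121} = \sqrt{95327}$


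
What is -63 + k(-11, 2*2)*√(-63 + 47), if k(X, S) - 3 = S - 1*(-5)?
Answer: -63 + 48*I ≈ -63.0 + 48.0*I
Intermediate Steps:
k(X, S) = 8 + S (k(X, S) = 3 + (S - 1*(-5)) = 3 + (S + 5) = 3 + (5 + S) = 8 + S)
-63 + k(-11, 2*2)*√(-63 + 47) = -63 + (8 + 2*2)*√(-63 + 47) = -63 + (8 + 4)*√(-16) = -63 + 12*(4*I) = -63 + 48*I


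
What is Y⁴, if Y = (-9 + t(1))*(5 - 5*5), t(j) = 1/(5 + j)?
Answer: 78904810000/81 ≈ 9.7413e+8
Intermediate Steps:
Y = 530/3 (Y = (-9 + 1/(5 + 1))*(5 - 5*5) = (-9 + 1/6)*(5 - 25) = (-9 + ⅙)*(-20) = -53/6*(-20) = 530/3 ≈ 176.67)
Y⁴ = (530/3)⁴ = 78904810000/81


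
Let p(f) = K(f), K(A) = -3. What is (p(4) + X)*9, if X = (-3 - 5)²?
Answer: 549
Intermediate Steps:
p(f) = -3
X = 64 (X = (-8)² = 64)
(p(4) + X)*9 = (-3 + 64)*9 = 61*9 = 549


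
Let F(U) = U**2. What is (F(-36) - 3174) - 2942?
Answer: -4820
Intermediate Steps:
(F(-36) - 3174) - 2942 = ((-36)**2 - 3174) - 2942 = (1296 - 3174) - 2942 = -1878 - 2942 = -4820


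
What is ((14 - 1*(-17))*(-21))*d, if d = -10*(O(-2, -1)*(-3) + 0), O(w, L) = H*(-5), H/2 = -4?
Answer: -781200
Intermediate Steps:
H = -8 (H = 2*(-4) = -8)
O(w, L) = 40 (O(w, L) = -8*(-5) = 40)
d = 1200 (d = -10*(40*(-3) + 0) = -10*(-120 + 0) = -10*(-120) = 1200)
((14 - 1*(-17))*(-21))*d = ((14 - 1*(-17))*(-21))*1200 = ((14 + 17)*(-21))*1200 = (31*(-21))*1200 = -651*1200 = -781200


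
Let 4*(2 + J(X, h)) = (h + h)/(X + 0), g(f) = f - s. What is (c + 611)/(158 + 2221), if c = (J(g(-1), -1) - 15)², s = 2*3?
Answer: 175925/466284 ≈ 0.37729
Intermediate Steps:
s = 6
g(f) = -6 + f (g(f) = f - 1*6 = f - 6 = -6 + f)
J(X, h) = -2 + h/(2*X) (J(X, h) = -2 + ((h + h)/(X + 0))/4 = -2 + ((2*h)/X)/4 = -2 + (2*h/X)/4 = -2 + h/(2*X))
c = 56169/196 (c = ((-2 + (½)*(-1)/(-6 - 1)) - 15)² = ((-2 + (½)*(-1)/(-7)) - 15)² = ((-2 + (½)*(-1)*(-⅐)) - 15)² = ((-2 + 1/14) - 15)² = (-27/14 - 15)² = (-237/14)² = 56169/196 ≈ 286.58)
(c + 611)/(158 + 2221) = (56169/196 + 611)/(158 + 2221) = (175925/196)/2379 = (175925/196)*(1/2379) = 175925/466284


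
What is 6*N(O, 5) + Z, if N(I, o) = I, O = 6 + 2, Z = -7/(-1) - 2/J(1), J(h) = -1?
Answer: 57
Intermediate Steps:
Z = 9 (Z = -7/(-1) - 2/(-1) = -7*(-1) - 2*(-1) = 7 + 2 = 9)
O = 8
6*N(O, 5) + Z = 6*8 + 9 = 48 + 9 = 57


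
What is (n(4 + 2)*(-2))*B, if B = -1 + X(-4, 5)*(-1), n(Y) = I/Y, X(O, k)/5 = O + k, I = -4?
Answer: -8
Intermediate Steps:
X(O, k) = 5*O + 5*k (X(O, k) = 5*(O + k) = 5*O + 5*k)
n(Y) = -4/Y
B = -6 (B = -1 + (5*(-4) + 5*5)*(-1) = -1 + (-20 + 25)*(-1) = -1 + 5*(-1) = -1 - 5 = -6)
(n(4 + 2)*(-2))*B = (-4/(4 + 2)*(-2))*(-6) = (-4/6*(-2))*(-6) = (-4*⅙*(-2))*(-6) = -⅔*(-2)*(-6) = (4/3)*(-6) = -8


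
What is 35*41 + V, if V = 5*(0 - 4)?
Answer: 1415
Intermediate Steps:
V = -20 (V = 5*(-4) = -20)
35*41 + V = 35*41 - 20 = 1435 - 20 = 1415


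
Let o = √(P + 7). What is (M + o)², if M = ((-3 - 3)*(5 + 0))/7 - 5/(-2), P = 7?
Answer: 3369/196 - 25*√14/7 ≈ 3.8257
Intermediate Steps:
M = -25/14 (M = -6*5*(⅐) - 5*(-½) = -30*⅐ + 5/2 = -30/7 + 5/2 = -25/14 ≈ -1.7857)
o = √14 (o = √(7 + 7) = √14 ≈ 3.7417)
(M + o)² = (-25/14 + √14)²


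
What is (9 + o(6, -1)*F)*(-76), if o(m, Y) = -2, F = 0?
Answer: -684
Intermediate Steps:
(9 + o(6, -1)*F)*(-76) = (9 - 2*0)*(-76) = (9 + 0)*(-76) = 9*(-76) = -684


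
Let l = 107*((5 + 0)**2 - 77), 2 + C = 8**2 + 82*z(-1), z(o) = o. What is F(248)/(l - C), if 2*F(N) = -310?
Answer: 155/5544 ≈ 0.027958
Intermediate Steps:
F(N) = -155 (F(N) = (1/2)*(-310) = -155)
C = -20 (C = -2 + (8**2 + 82*(-1)) = -2 + (64 - 82) = -2 - 18 = -20)
l = -5564 (l = 107*(5**2 - 77) = 107*(25 - 77) = 107*(-52) = -5564)
F(248)/(l - C) = -155/(-5564 - 1*(-20)) = -155/(-5564 + 20) = -155/(-5544) = -155*(-1/5544) = 155/5544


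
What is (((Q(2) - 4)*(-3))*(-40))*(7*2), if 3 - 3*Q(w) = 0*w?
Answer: -5040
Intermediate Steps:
Q(w) = 1 (Q(w) = 1 - 0*w = 1 - ⅓*0 = 1 + 0 = 1)
(((Q(2) - 4)*(-3))*(-40))*(7*2) = (((1 - 4)*(-3))*(-40))*(7*2) = (-3*(-3)*(-40))*14 = (9*(-40))*14 = -360*14 = -5040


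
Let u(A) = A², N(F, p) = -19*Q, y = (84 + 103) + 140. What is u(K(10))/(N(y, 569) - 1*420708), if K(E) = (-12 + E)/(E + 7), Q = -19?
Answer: -4/121480283 ≈ -3.2927e-8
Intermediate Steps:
y = 327 (y = 187 + 140 = 327)
K(E) = (-12 + E)/(7 + E)
N(F, p) = 361 (N(F, p) = -19*(-19) = 361)
u(K(10))/(N(y, 569) - 1*420708) = ((-12 + 10)/(7 + 10))²/(361 - 1*420708) = (-2/17)²/(361 - 420708) = ((1/17)*(-2))²/(-420347) = (-2/17)²*(-1/420347) = (4/289)*(-1/420347) = -4/121480283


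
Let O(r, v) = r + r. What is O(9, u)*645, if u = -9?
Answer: 11610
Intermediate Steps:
O(r, v) = 2*r
O(9, u)*645 = (2*9)*645 = 18*645 = 11610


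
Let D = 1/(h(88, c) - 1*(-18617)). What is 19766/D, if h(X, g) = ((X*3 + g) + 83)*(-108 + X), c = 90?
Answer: 195228782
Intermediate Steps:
h(X, g) = (-108 + X)*(83 + g + 3*X) (h(X, g) = ((3*X + g) + 83)*(-108 + X) = ((g + 3*X) + 83)*(-108 + X) = (83 + g + 3*X)*(-108 + X) = (-108 + X)*(83 + g + 3*X))
D = 1/9877 (D = 1/((-8964 - 241*88 - 108*90 + 3*88² + 88*90) - 1*(-18617)) = 1/((-8964 - 21208 - 9720 + 3*7744 + 7920) + 18617) = 1/((-8964 - 21208 - 9720 + 23232 + 7920) + 18617) = 1/(-8740 + 18617) = 1/9877 ≈ 0.00010125)
19766/D = 19766/(1/9877) = 19766*9877 = 195228782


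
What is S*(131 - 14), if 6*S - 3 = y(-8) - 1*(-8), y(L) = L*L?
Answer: 2925/2 ≈ 1462.5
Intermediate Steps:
y(L) = L²
S = 25/2 (S = ½ + ((-8)² - 1*(-8))/6 = ½ + (64 + 8)/6 = ½ + (⅙)*72 = ½ + 12 = 25/2 ≈ 12.500)
S*(131 - 14) = 25*(131 - 14)/2 = (25/2)*117 = 2925/2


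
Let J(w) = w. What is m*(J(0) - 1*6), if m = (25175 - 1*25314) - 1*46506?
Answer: 279870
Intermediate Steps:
m = -46645 (m = (25175 - 25314) - 46506 = -139 - 46506 = -46645)
m*(J(0) - 1*6) = -46645*(0 - 1*6) = -46645*(0 - 6) = -46645*(-6) = 279870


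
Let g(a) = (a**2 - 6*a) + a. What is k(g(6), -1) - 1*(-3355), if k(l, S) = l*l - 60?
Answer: 3331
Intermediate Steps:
g(a) = a**2 - 5*a
k(l, S) = -60 + l**2 (k(l, S) = l**2 - 60 = -60 + l**2)
k(g(6), -1) - 1*(-3355) = (-60 + (6*(-5 + 6))**2) - 1*(-3355) = (-60 + (6*1)**2) + 3355 = (-60 + 6**2) + 3355 = (-60 + 36) + 3355 = -24 + 3355 = 3331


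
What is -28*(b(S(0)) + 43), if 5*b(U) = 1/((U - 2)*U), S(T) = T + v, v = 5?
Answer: -90328/75 ≈ -1204.4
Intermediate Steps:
S(T) = 5 + T (S(T) = T + 5 = 5 + T)
b(U) = 1/(5*U*(-2 + U)) (b(U) = (1/((U - 2)*U))/5 = (1/((-2 + U)*U))/5 = (1/(U*(-2 + U)))/5 = 1/(5*U*(-2 + U)))
-28*(b(S(0)) + 43) = -28*(1/(5*(5 + 0)*(-2 + (5 + 0))) + 43) = -28*((⅕)/(5*(-2 + 5)) + 43) = -28*((⅕)*(⅕)/3 + 43) = -28*((⅕)*(⅕)*(⅓) + 43) = -28*(1/75 + 43) = -28*3226/75 = -90328/75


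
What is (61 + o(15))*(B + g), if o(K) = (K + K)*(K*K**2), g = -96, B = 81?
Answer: -1519665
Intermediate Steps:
o(K) = 2*K**4 (o(K) = (2*K)*K**3 = 2*K**4)
(61 + o(15))*(B + g) = (61 + 2*15**4)*(81 - 96) = (61 + 2*50625)*(-15) = (61 + 101250)*(-15) = 101311*(-15) = -1519665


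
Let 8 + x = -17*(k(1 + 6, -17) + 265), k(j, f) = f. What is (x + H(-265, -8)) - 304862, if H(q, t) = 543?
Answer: -308543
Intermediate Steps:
x = -4224 (x = -8 - 17*(-17 + 265) = -8 - 17*248 = -8 - 4216 = -4224)
(x + H(-265, -8)) - 304862 = (-4224 + 543) - 304862 = -3681 - 304862 = -308543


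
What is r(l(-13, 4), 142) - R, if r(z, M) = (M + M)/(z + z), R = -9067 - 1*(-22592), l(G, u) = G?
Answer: -175967/13 ≈ -13536.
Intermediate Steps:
R = 13525 (R = -9067 + 22592 = 13525)
r(z, M) = M/z (r(z, M) = (2*M)/((2*z)) = (2*M)*(1/(2*z)) = M/z)
r(l(-13, 4), 142) - R = 142/(-13) - 1*13525 = 142*(-1/13) - 13525 = -142/13 - 13525 = -175967/13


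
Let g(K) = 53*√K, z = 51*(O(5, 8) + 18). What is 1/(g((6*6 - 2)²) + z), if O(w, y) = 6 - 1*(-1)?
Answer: 1/3077 ≈ 0.00032499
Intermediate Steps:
O(w, y) = 7 (O(w, y) = 6 + 1 = 7)
z = 1275 (z = 51*(7 + 18) = 51*25 = 1275)
1/(g((6*6 - 2)²) + z) = 1/(53*√((6*6 - 2)²) + 1275) = 1/(53*√((36 - 2)²) + 1275) = 1/(53*√(34²) + 1275) = 1/(53*√1156 + 1275) = 1/(53*34 + 1275) = 1/(1802 + 1275) = 1/3077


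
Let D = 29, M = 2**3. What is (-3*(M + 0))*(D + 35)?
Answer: -1536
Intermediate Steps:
M = 8
(-3*(M + 0))*(D + 35) = (-3*(8 + 0))*(29 + 35) = -3*8*64 = -24*64 = -1536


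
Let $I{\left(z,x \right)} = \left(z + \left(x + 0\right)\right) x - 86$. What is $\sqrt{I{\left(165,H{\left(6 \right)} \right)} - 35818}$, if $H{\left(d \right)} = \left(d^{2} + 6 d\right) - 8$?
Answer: $16 i \sqrt{83} \approx 145.77 i$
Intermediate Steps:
$H{\left(d \right)} = -8 + d^{2} + 6 d$
$I{\left(z,x \right)} = -86 + x \left(x + z\right)$ ($I{\left(z,x \right)} = \left(z + x\right) x - 86 = \left(x + z\right) x - 86 = x \left(x + z\right) - 86 = -86 + x \left(x + z\right)$)
$\sqrt{I{\left(165,H{\left(6 \right)} \right)} - 35818} = \sqrt{\left(-86 + \left(-8 + 6^{2} + 6 \cdot 6\right)^{2} + \left(-8 + 6^{2} + 6 \cdot 6\right) 165\right) - 35818} = \sqrt{\left(-86 + \left(-8 + 36 + 36\right)^{2} + \left(-8 + 36 + 36\right) 165\right) - 35818} = \sqrt{\left(-86 + 64^{2} + 64 \cdot 165\right) - 35818} = \sqrt{\left(-86 + 4096 + 10560\right) - 35818} = \sqrt{14570 - 35818} = \sqrt{-21248} = 16 i \sqrt{83}$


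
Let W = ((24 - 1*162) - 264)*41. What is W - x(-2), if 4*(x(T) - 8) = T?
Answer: -32979/2 ≈ -16490.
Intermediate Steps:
x(T) = 8 + T/4
W = -16482 (W = ((24 - 162) - 264)*41 = (-138 - 264)*41 = -402*41 = -16482)
W - x(-2) = -16482 - (8 + (¼)*(-2)) = -16482 - (8 - ½) = -16482 - 1*15/2 = -16482 - 15/2 = -32979/2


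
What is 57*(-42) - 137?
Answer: -2531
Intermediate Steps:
57*(-42) - 137 = -2394 - 137 = -2531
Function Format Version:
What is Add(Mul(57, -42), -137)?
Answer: -2531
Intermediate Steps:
Add(Mul(57, -42), -137) = Add(-2394, -137) = -2531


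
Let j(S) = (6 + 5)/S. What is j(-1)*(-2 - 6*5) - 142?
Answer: 210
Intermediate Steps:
j(S) = 11/S
j(-1)*(-2 - 6*5) - 142 = (11/(-1))*(-2 - 6*5) - 142 = (11*(-1))*(-2 - 30) - 142 = -11*(-32) - 142 = 352 - 142 = 210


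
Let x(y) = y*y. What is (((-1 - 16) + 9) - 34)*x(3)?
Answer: -378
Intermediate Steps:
x(y) = y²
(((-1 - 16) + 9) - 34)*x(3) = (((-1 - 16) + 9) - 34)*3² = ((-17 + 9) - 34)*9 = (-8 - 34)*9 = -42*9 = -378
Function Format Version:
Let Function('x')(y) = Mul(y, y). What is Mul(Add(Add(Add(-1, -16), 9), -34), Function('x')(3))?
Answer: -378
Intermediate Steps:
Function('x')(y) = Pow(y, 2)
Mul(Add(Add(Add(-1, -16), 9), -34), Function('x')(3)) = Mul(Add(Add(Add(-1, -16), 9), -34), Pow(3, 2)) = Mul(Add(Add(-17, 9), -34), 9) = Mul(Add(-8, -34), 9) = Mul(-42, 9) = -378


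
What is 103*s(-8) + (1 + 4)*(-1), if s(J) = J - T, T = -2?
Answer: -623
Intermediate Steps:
s(J) = 2 + J (s(J) = J - 1*(-2) = J + 2 = 2 + J)
103*s(-8) + (1 + 4)*(-1) = 103*(2 - 8) + (1 + 4)*(-1) = 103*(-6) + 5*(-1) = -618 - 5 = -623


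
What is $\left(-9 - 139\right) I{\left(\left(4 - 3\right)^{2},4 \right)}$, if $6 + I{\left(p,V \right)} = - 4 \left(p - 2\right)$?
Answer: $296$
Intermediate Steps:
$I{\left(p,V \right)} = 2 - 4 p$ ($I{\left(p,V \right)} = -6 - 4 \left(p - 2\right) = -6 - 4 \left(-2 + p\right) = -6 - \left(-8 + 4 p\right) = 2 - 4 p$)
$\left(-9 - 139\right) I{\left(\left(4 - 3\right)^{2},4 \right)} = \left(-9 - 139\right) \left(2 - 4 \left(4 - 3\right)^{2}\right) = - 148 \left(2 - 4 \cdot 1^{2}\right) = - 148 \left(2 - 4\right) = \left(-148\right) \left(-2\right) = 296$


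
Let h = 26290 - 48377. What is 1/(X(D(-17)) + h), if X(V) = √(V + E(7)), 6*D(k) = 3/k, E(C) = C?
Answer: -750958/16586409109 - √8058/16586409109 ≈ -4.5281e-5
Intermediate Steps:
D(k) = 1/(2*k) (D(k) = (3/k)/6 = 1/(2*k))
h = -22087
X(V) = √(7 + V) (X(V) = √(V + 7) = √(7 + V))
1/(X(D(-17)) + h) = 1/(√(7 + (½)/(-17)) - 22087) = 1/(√(7 + (½)*(-1/17)) - 22087) = 1/(√(7 - 1/34) - 22087) = 1/(√(237/34) - 22087) = 1/(√8058/34 - 22087) = 1/(-22087 + √8058/34)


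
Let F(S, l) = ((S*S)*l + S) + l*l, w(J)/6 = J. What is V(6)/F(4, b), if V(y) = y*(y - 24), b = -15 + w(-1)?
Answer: -108/109 ≈ -0.99083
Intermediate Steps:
w(J) = 6*J
b = -21 (b = -15 + 6*(-1) = -15 - 6 = -21)
F(S, l) = S + l² + l*S² (F(S, l) = (S²*l + S) + l² = (l*S² + S) + l² = (S + l*S²) + l² = S + l² + l*S²)
V(y) = y*(-24 + y)
V(6)/F(4, b) = (6*(-24 + 6))/(4 + (-21)² - 21*4²) = (6*(-18))/(4 + 441 - 21*16) = -108/(4 + 441 - 336) = -108/109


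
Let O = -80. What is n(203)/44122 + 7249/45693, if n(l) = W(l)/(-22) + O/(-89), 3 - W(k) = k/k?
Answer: 313159873225/1973729148534 ≈ 0.15866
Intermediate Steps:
W(k) = 2 (W(k) = 3 - k/k = 3 - 1*1 = 3 - 1 = 2)
n(l) = 791/979 (n(l) = 2/(-22) - 80/(-89) = 2*(-1/22) - 80*(-1/89) = -1/11 + 80/89 = 791/979)
n(203)/44122 + 7249/45693 = (791/979)/44122 + 7249/45693 = (791/979)*(1/44122) + 7249*(1/45693) = 791/43195438 + 7249/45693 = 313159873225/1973729148534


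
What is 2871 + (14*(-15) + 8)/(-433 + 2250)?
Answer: 5216405/1817 ≈ 2870.9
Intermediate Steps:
2871 + (14*(-15) + 8)/(-433 + 2250) = 2871 + (-210 + 8)/1817 = 2871 - 202*1/1817 = 2871 - 202/1817 = 5216405/1817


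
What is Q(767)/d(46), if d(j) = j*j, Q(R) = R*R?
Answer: 588289/2116 ≈ 278.02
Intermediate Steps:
Q(R) = R²
d(j) = j²
Q(767)/d(46) = 767²/(46²) = 588289/2116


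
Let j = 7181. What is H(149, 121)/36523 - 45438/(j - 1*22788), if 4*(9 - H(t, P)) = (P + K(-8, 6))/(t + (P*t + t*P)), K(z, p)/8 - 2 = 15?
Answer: 240367050177637/82554054357708 ≈ 2.9116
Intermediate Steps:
K(z, p) = 136 (K(z, p) = 16 + 8*15 = 16 + 120 = 136)
H(t, P) = 9 - (136 + P)/(4*(t + 2*P*t)) (H(t, P) = 9 - (P + 136)/(4*(t + (P*t + t*P))) = 9 - (136 + P)/(4*(t + (P*t + P*t))) = 9 - (136 + P)/(4*(t + 2*P*t)))
H(149, 121)/36523 - 45438/(j - 1*22788) = ((¼)*(-136 - 1*121 + 36*149 + 72*121*149)/(149*(1 + 2*121)))/36523 - 45438/(7181 - 1*22788) = ((¼)*(1/149)*(-136 - 121 + 5364 + 1298088)/(1 + 242))*(1/36523) - 45438/(7181 - 22788) = ((¼)*(1/149)*1303195/243)*(1/36523) - 45438/(-15607) = ((¼)*(1/149)*(1/243)*1303195)*(1/36523) - 45438*(-1/15607) = (1303195/144828)*(1/36523) + 45438/15607 = 1303195/5289553044 + 45438/15607 = 240367050177637/82554054357708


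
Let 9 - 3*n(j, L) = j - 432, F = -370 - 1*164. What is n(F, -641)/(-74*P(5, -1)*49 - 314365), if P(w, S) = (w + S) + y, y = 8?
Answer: -25/27529 ≈ -0.00090813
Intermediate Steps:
F = -534 (F = -370 - 164 = -534)
n(j, L) = 147 - j/3 (n(j, L) = 3 - (j - 432)/3 = 3 - (-432 + j)/3 = 3 + (144 - j/3) = 147 - j/3)
P(w, S) = 8 + S + w (P(w, S) = (w + S) + 8 = (S + w) + 8 = 8 + S + w)
n(F, -641)/(-74*P(5, -1)*49 - 314365) = (147 - ⅓*(-534))/(-74*(8 - 1 + 5)*49 - 314365) = (147 + 178)/(-74*12*49 - 314365) = 325/(-888*49 - 314365) = 325/(-43512 - 314365) = 325/(-357877) = 325*(-1/357877) = -25/27529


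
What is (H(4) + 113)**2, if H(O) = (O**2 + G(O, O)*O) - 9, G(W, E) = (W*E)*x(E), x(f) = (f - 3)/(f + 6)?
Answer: 399424/25 ≈ 15977.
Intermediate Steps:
x(f) = (-3 + f)/(6 + f)
G(W, E) = E*W*(-3 + E)/(6 + E) (G(W, E) = (W*E)*((-3 + E)/(6 + E)) = (E*W)*((-3 + E)/(6 + E)) = E*W*(-3 + E)/(6 + E))
H(O) = -9 + O**2 + O**3*(-3 + O)/(6 + O) (H(O) = (O**2 + (O*O*(-3 + O)/(6 + O))*O) - 9 = (O**2 + (O**2*(-3 + O)/(6 + O))*O) - 9 = (O**2 + O**3*(-3 + O)/(6 + O)) - 9 = -9 + O**2 + O**3*(-3 + O)/(6 + O))
(H(4) + 113)**2 = ((4**3*(-3 + 4) + (-9 + 4**2)*(6 + 4))/(6 + 4) + 113)**2 = ((64*1 + (-9 + 16)*10)/10 + 113)**2 = ((64 + 7*10)/10 + 113)**2 = ((64 + 70)/10 + 113)**2 = ((1/10)*134 + 113)**2 = (67/5 + 113)**2 = (632/5)**2 = 399424/25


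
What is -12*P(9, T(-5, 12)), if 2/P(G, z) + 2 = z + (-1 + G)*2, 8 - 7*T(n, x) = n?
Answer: -56/37 ≈ -1.5135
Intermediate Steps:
T(n, x) = 8/7 - n/7
P(G, z) = 2/(-4 + z + 2*G) (P(G, z) = 2/(-2 + (z + (-1 + G)*2)) = 2/(-2 + (z + (-2 + 2*G))) = 2/(-2 + (-2 + z + 2*G)) = 2/(-4 + z + 2*G))
-12*P(9, T(-5, 12)) = -24/(-4 + (8/7 - ⅐*(-5)) + 2*9) = -24/(-4 + (8/7 + 5/7) + 18) = -24/(-4 + 13/7 + 18) = -24/111/7 = -24*7/111 = -12*14/111 = -56/37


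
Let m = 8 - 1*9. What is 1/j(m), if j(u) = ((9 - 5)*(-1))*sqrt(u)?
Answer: I/4 ≈ 0.25*I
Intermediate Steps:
m = -1 (m = 8 - 9 = -1)
j(u) = -4*sqrt(u) (j(u) = (4*(-1))*sqrt(u) = -4*sqrt(u))
1/j(m) = 1/(-4*I) = I/4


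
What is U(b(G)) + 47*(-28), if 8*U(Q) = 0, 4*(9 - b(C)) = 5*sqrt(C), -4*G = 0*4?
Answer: -1316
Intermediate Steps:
G = 0 (G = -0*4 = -1/4*0 = 0)
b(C) = 9 - 5*sqrt(C)/4
U(Q) = 0 (U(Q) = (1/8)*0 = 0)
U(b(G)) + 47*(-28) = 0 + 47*(-28) = 0 - 1316 = -1316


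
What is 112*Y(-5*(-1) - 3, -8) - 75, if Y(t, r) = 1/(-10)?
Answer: -431/5 ≈ -86.200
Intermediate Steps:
Y(t, r) = -⅒
112*Y(-5*(-1) - 3, -8) - 75 = 112*(-⅒) - 75 = -56/5 - 75 = -431/5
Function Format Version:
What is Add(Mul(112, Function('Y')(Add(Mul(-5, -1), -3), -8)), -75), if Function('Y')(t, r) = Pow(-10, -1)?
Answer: Rational(-431, 5) ≈ -86.200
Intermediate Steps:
Function('Y')(t, r) = Rational(-1, 10)
Add(Mul(112, Function('Y')(Add(Mul(-5, -1), -3), -8)), -75) = Add(Mul(112, Rational(-1, 10)), -75) = Add(Rational(-56, 5), -75) = Rational(-431, 5)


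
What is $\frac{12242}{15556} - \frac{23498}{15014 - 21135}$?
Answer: $\frac{220234085}{47609138} \approx 4.6259$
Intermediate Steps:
$\frac{12242}{15556} - \frac{23498}{15014 - 21135} = 12242 \cdot \frac{1}{15556} - \frac{23498}{-6121} = \frac{6121}{7778} - - \frac{23498}{6121} = \frac{6121}{7778} + \frac{23498}{6121} = \frac{220234085}{47609138}$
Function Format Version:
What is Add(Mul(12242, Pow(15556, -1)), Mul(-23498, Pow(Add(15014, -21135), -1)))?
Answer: Rational(220234085, 47609138) ≈ 4.6259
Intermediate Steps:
Add(Mul(12242, Pow(15556, -1)), Mul(-23498, Pow(Add(15014, -21135), -1))) = Add(Mul(12242, Rational(1, 15556)), Mul(-23498, Pow(-6121, -1))) = Add(Rational(6121, 7778), Mul(-23498, Rational(-1, 6121))) = Add(Rational(6121, 7778), Rational(23498, 6121)) = Rational(220234085, 47609138)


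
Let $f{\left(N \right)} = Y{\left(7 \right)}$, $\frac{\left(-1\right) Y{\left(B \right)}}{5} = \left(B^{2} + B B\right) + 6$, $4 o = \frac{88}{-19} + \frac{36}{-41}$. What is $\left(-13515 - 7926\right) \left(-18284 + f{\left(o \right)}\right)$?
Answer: $403176564$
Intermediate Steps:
$o = - \frac{1073}{779}$ ($o = \frac{\frac{88}{-19} + \frac{36}{-41}}{4} = \frac{88 \left(- \frac{1}{19}\right) + 36 \left(- \frac{1}{41}\right)}{4} = \frac{- \frac{88}{19} - \frac{36}{41}}{4} = \frac{1}{4} \left(- \frac{4292}{779}\right) = - \frac{1073}{779} \approx -1.3774$)
$Y{\left(B \right)} = -30 - 10 B^{2}$ ($Y{\left(B \right)} = - 5 \left(\left(B^{2} + B B\right) + 6\right) = - 5 \left(\left(B^{2} + B^{2}\right) + 6\right) = - 5 \left(2 B^{2} + 6\right) = - 5 \left(6 + 2 B^{2}\right) = -30 - 10 B^{2}$)
$f{\left(N \right)} = -520$ ($f{\left(N \right)} = -30 - 10 \cdot 7^{2} = -30 - 490 = -520$)
$\left(-13515 - 7926\right) \left(-18284 + f{\left(o \right)}\right) = \left(-13515 - 7926\right) \left(-18284 - 520\right) = \left(-21441\right) \left(-18804\right) = 403176564$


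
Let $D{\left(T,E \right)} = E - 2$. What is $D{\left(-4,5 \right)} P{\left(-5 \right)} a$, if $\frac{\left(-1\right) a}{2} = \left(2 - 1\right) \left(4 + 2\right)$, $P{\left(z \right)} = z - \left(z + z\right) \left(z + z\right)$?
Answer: $3780$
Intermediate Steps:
$D{\left(T,E \right)} = -2 + E$
$P{\left(z \right)} = z - 4 z^{2}$ ($P{\left(z \right)} = z - 2 z 2 z = z - 4 z^{2}$)
$a = -12$ ($a = - 2 \left(2 - 1\right) \left(4 + 2\right) = - 2 \cdot 1 \cdot 6 = \left(-2\right) 6 = -12$)
$D{\left(-4,5 \right)} P{\left(-5 \right)} a = \left(-2 + 5\right) \left(- 5 \left(1 - -20\right)\right) \left(-12\right) = 3 \left(- 5 \left(1 + 20\right)\right) \left(-12\right) = 3 \left(\left(-5\right) 21\right) \left(-12\right) = 3 \left(-105\right) \left(-12\right) = \left(-315\right) \left(-12\right) = 3780$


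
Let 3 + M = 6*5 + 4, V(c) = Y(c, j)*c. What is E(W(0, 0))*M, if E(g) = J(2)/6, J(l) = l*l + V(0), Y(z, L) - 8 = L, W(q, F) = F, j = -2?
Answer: 62/3 ≈ 20.667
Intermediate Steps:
Y(z, L) = 8 + L
V(c) = 6*c (V(c) = (8 - 2)*c = 6*c)
J(l) = l² (J(l) = l*l + 6*0 = l² + 0 = l²)
E(g) = ⅔ (E(g) = 2²/6 = 4*(⅙) = ⅔)
M = 31 (M = -3 + (6*5 + 4) = -3 + (30 + 4) = -3 + 34 = 31)
E(W(0, 0))*M = (⅔)*31 = 62/3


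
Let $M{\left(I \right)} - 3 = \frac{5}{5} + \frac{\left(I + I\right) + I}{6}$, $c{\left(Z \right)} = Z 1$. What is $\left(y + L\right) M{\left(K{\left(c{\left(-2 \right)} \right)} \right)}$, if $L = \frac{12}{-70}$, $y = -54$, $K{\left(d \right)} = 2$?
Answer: $- \frac{1896}{7} \approx -270.86$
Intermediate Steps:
$c{\left(Z \right)} = Z$
$L = - \frac{6}{35}$ ($L = 12 \left(- \frac{1}{70}\right) = - \frac{6}{35} \approx -0.17143$)
$M{\left(I \right)} = 4 + \frac{I}{2}$ ($M{\left(I \right)} = 3 + \left(\frac{5}{5} + \frac{\left(I + I\right) + I}{6}\right) = 3 + \left(5 \cdot \frac{1}{5} + \left(2 I + I\right) \frac{1}{6}\right) = 3 + \left(1 + 3 I \frac{1}{6}\right) = 3 + \left(1 + \frac{I}{2}\right) = 4 + \frac{I}{2}$)
$\left(y + L\right) M{\left(K{\left(c{\left(-2 \right)} \right)} \right)} = \left(-54 - \frac{6}{35}\right) \left(4 + \frac{1}{2} \cdot 2\right) = - \frac{1896 \left(4 + 1\right)}{35} = \left(- \frac{1896}{35}\right) 5 = - \frac{1896}{7}$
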